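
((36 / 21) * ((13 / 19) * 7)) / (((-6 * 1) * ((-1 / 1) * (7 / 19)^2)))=494 / 49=10.08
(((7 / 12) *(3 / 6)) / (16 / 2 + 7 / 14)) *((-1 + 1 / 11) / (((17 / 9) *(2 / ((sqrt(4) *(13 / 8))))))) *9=-0.24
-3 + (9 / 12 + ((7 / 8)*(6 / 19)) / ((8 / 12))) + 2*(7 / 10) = -331 / 760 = -0.44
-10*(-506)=5060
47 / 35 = 1.34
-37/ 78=-0.47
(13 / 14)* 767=9971 / 14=712.21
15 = 15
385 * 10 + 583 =4433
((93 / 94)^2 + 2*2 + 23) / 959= 247221 / 8473724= 0.03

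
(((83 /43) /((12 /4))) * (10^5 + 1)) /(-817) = -78.75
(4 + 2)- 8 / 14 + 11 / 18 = 761 / 126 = 6.04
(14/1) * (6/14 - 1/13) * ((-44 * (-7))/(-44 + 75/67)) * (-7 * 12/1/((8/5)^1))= 69336960/37349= 1856.46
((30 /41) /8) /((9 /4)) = 5 /123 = 0.04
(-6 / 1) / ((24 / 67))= -67 / 4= -16.75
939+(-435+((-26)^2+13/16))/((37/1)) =559757/592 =945.54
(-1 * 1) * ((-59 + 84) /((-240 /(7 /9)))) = 35 /432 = 0.08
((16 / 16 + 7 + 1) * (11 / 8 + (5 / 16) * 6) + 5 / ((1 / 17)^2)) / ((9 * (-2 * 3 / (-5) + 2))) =29485 / 576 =51.19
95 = 95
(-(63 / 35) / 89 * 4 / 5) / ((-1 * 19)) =36 / 42275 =0.00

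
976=976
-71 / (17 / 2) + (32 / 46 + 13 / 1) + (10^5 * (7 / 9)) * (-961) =-263025681199 / 3519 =-74744439.10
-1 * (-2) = 2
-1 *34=-34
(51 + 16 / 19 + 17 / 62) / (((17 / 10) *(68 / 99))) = 30389535 / 680884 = 44.63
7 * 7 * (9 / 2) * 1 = 441 / 2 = 220.50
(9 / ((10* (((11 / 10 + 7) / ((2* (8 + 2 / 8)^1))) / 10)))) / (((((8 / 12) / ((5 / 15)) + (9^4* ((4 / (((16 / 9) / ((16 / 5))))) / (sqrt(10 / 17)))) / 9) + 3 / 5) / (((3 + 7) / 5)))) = 0.01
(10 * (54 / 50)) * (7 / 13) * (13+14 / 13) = 69174 / 845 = 81.86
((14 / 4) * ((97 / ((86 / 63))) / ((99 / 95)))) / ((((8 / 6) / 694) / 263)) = 123622606905 / 3784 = 32669822.12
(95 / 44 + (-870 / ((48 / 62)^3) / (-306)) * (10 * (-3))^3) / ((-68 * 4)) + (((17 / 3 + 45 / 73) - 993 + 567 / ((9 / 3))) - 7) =-140106853303 / 712909824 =-196.53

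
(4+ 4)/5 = 8/5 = 1.60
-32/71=-0.45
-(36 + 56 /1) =-92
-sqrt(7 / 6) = -1.08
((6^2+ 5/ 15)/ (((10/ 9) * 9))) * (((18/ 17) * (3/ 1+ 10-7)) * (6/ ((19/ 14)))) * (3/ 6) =82404/ 1615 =51.02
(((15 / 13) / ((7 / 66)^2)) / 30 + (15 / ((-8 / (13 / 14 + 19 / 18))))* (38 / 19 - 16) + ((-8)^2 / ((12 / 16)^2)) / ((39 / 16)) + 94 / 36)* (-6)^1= -7209247 / 11466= -628.75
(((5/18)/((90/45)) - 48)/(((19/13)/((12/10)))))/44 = -22399/25080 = -0.89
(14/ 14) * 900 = 900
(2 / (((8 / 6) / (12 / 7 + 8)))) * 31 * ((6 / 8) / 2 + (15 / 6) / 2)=20553 / 28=734.04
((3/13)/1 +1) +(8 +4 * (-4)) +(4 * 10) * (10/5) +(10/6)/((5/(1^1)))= 2869/39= 73.56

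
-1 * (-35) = 35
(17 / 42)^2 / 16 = 289 / 28224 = 0.01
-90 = -90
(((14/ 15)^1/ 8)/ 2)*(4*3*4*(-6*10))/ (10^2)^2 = -21/ 1250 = -0.02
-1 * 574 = -574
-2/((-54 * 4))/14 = 1/1512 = 0.00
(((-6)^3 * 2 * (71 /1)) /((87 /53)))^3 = -159107309262286848 /24389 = -6523732390105.66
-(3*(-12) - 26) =62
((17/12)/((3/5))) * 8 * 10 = 1700/9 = 188.89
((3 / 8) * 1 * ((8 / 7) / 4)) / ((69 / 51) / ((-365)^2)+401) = 0.00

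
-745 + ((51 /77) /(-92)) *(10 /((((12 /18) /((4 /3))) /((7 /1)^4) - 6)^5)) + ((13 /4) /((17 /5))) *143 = -207751996234848900033662363675 /341523896023700467978337404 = -608.31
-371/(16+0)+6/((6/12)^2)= 13/16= 0.81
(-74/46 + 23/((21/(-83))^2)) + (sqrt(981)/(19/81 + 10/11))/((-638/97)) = 3627964/10143 - 23571 * sqrt(109)/59102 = 353.52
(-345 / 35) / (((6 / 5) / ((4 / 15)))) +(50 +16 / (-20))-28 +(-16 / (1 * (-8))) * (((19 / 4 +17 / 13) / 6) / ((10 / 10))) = 114817 / 5460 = 21.03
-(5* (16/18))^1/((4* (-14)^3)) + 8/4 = 24701/12348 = 2.00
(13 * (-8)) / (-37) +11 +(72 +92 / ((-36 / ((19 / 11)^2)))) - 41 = 1498351 / 40293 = 37.19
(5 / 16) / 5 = 1 / 16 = 0.06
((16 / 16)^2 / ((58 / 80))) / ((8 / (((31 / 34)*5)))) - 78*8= -614489 / 986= -623.21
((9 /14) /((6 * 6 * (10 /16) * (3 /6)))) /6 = 1 /105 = 0.01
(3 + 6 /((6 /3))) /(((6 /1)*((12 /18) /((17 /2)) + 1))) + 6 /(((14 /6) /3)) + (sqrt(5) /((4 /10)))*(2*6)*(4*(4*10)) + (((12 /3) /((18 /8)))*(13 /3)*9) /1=90061 /1155 + 4800*sqrt(5)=10811.10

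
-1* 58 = -58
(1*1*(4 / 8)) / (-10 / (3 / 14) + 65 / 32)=-48 / 4285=-0.01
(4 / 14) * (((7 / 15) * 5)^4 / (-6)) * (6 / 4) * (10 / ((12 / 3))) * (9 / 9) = -1715 / 324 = -5.29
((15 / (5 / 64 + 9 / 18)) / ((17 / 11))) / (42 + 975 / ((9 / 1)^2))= 0.31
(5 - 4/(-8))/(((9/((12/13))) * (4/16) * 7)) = 88/273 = 0.32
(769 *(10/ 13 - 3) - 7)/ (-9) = 2488/ 13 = 191.38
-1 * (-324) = 324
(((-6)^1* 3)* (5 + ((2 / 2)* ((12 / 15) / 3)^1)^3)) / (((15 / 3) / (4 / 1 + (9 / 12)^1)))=-321841 / 3750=-85.82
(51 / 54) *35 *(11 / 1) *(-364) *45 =-5955950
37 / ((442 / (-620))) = -11470 / 221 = -51.90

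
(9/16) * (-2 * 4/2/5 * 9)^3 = -26244/125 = -209.95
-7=-7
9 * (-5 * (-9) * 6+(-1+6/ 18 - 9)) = 2343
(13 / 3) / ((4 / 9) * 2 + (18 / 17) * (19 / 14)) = 4641 / 2491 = 1.86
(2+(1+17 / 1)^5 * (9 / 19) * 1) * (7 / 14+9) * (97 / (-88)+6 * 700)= 3141911721725 / 88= 35703542292.33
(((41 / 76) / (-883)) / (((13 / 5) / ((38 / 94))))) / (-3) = 205 / 6474156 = 0.00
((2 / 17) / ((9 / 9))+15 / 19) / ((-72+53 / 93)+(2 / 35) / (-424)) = -202187580 / 15921042419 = -0.01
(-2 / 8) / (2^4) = -1 / 64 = -0.02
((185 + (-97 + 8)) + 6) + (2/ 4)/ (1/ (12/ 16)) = 819/ 8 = 102.38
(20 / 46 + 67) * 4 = 269.74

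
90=90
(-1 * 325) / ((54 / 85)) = -511.57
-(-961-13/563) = 541056/563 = 961.02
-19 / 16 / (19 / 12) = -3 / 4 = -0.75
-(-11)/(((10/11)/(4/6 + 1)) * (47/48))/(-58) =-484/1363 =-0.36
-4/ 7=-0.57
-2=-2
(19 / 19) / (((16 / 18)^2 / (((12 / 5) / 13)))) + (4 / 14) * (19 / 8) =6641 / 7280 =0.91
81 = 81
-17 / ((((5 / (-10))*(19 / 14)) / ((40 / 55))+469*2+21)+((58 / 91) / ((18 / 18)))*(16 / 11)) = -544544 / 30718497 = -0.02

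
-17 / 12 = -1.42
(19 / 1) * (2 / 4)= 19 / 2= 9.50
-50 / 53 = -0.94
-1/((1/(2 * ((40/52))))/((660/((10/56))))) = -73920/13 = -5686.15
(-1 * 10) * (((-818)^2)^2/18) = -2238634636880/9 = -248737181875.56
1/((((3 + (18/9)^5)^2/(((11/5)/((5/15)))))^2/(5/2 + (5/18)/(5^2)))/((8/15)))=109384/2813671875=0.00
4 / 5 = 0.80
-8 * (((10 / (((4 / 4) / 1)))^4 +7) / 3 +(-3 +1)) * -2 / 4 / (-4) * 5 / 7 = -50005 / 21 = -2381.19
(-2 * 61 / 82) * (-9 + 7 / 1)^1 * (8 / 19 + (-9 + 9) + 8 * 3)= 56608 / 779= 72.67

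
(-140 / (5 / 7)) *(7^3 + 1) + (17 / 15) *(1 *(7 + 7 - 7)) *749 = -922229 / 15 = -61481.93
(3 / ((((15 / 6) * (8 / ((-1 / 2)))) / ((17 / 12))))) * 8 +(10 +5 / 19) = 3577 / 380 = 9.41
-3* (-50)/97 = 150/97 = 1.55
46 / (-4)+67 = 111 / 2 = 55.50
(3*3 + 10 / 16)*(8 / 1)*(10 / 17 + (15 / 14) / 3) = 72.79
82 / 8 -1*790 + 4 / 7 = -21817 / 28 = -779.18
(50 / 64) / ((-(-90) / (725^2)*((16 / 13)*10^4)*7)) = 54665 / 1032192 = 0.05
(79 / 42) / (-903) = -79 / 37926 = -0.00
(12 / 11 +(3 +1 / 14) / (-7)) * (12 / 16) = 2109 / 4312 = 0.49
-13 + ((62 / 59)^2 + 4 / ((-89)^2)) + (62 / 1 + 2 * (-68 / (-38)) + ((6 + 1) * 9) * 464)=15342389550119 / 523887019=29285.68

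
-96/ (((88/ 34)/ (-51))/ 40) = 832320/ 11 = 75665.45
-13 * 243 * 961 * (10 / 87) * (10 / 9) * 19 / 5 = -42726060 / 29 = -1473312.41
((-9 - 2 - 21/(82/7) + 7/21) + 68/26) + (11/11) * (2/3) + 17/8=-7.05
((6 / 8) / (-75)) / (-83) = 1 / 8300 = 0.00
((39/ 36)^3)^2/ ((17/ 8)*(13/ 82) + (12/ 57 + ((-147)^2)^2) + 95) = 3760084211/ 1086161392601042688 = 0.00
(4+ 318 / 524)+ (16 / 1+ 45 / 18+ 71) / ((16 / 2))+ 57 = 152577 / 2096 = 72.79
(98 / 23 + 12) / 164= 187 / 1886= 0.10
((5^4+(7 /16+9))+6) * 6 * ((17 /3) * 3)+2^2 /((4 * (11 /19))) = 5748719 /88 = 65326.35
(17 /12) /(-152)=-17 /1824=-0.01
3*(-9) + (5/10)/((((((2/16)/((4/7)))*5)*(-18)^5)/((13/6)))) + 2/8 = -165853882/6200145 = -26.75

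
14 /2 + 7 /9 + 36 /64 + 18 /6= 1633 /144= 11.34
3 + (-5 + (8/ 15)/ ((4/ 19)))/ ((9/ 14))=-113/ 135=-0.84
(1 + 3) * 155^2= 96100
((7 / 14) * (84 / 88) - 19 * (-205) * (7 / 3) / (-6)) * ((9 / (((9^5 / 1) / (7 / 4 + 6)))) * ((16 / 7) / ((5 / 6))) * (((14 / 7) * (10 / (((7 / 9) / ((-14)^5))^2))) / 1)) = -125409153760894976 / 2673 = -46917004773997.37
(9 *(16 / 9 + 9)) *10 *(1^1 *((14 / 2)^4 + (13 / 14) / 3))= 48914675 / 21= 2329270.24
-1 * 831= -831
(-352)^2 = 123904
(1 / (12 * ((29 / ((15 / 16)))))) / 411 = 5 / 762816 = 0.00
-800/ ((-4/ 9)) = 1800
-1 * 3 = -3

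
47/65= 0.72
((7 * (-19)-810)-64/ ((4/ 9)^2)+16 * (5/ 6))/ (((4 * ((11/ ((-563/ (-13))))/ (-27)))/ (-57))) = -1086248259/ 572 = -1899035.42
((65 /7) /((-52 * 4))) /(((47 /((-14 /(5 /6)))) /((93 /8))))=279 /1504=0.19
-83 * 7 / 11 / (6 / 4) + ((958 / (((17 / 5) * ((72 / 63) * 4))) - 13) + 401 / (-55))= 275249 / 44880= 6.13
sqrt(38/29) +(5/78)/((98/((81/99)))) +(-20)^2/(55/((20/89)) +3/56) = sqrt(1102)/29 +628032835/384235852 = 2.78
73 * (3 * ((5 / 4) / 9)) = 365 / 12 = 30.42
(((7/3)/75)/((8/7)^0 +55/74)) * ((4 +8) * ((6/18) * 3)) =2072/9675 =0.21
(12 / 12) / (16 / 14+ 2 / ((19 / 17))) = 133 / 390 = 0.34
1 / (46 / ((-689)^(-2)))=1 / 21837166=0.00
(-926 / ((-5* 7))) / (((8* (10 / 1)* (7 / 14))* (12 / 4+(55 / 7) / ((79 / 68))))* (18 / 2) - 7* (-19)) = 0.01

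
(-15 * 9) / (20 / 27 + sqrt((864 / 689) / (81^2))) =-12557025 / 68876 + 3645 * sqrt(4134) / 68876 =-178.91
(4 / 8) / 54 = 1 / 108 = 0.01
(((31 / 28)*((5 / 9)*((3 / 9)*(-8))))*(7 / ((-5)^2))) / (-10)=31 / 675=0.05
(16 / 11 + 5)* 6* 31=13206 / 11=1200.55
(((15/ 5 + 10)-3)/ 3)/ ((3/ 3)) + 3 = 19/ 3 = 6.33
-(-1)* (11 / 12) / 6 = 11 / 72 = 0.15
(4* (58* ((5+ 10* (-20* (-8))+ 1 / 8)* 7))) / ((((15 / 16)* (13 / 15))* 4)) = 10426892 / 13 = 802068.62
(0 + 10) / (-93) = -10 / 93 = -0.11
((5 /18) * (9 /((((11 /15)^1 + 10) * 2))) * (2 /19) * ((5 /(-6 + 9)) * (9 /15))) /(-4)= -75 /24472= -0.00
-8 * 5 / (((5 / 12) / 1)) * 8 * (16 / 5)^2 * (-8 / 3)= 524288 / 25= 20971.52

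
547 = 547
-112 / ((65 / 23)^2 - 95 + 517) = -59248 / 227463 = -0.26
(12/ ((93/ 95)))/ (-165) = -76/ 1023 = -0.07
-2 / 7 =-0.29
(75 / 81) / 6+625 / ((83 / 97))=9823325 / 13446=730.58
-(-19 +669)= -650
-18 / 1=-18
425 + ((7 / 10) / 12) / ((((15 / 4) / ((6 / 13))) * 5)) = 2071882 / 4875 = 425.00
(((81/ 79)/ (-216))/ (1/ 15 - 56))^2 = 2025/ 281162941504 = 0.00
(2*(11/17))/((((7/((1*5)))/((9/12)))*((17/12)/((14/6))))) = 330/289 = 1.14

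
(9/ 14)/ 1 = 9/ 14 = 0.64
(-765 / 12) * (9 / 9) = -255 / 4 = -63.75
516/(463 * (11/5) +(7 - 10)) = 0.51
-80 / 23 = -3.48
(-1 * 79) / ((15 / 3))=-79 / 5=-15.80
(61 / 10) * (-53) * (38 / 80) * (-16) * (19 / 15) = 1167113 / 375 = 3112.30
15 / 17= 0.88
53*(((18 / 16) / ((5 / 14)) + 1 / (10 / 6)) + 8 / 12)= 2809 / 12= 234.08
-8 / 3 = -2.67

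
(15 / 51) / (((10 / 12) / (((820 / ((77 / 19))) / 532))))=1230 / 9163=0.13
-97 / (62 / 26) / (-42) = 1261 / 1302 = 0.97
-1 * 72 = -72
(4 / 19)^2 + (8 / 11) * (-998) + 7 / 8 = -23028587 / 31768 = -724.90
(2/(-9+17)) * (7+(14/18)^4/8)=369817/209952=1.76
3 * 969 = 2907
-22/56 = -11/28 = -0.39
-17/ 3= -5.67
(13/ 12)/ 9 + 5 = 553/ 108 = 5.12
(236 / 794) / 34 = 59 / 6749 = 0.01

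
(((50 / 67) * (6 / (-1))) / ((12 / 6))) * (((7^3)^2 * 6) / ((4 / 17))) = -450007425 / 67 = -6716528.73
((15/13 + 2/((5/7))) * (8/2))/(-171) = -1028/11115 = -0.09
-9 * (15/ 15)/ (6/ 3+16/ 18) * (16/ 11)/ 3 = -216/ 143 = -1.51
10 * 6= 60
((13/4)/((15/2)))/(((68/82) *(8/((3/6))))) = 533/16320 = 0.03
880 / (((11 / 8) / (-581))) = -371840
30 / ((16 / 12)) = 45 / 2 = 22.50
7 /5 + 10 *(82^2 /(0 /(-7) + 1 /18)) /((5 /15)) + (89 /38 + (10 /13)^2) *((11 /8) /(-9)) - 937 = 8392324974593 /2311920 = 3630023.95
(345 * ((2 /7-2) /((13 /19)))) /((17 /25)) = -1271.17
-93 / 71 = -1.31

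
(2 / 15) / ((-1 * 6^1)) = -1 / 45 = -0.02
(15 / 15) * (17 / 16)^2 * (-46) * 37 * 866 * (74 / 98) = -3940188719 / 3136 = -1256437.73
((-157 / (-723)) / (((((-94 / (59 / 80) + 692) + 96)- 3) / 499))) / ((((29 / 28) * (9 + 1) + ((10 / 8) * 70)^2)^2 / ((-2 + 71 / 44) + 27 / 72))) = -452979226 / 14217695876127112875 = -0.00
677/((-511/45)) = -59.62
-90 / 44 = -45 / 22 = -2.05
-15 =-15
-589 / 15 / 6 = -589 / 90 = -6.54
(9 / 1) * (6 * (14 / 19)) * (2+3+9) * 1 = 10584 / 19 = 557.05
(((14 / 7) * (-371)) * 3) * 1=-2226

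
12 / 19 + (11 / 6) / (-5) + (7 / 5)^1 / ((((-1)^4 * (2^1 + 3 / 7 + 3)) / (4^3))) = 16.77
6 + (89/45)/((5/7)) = 1973/225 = 8.77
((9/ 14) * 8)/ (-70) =-0.07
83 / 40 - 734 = -29277 / 40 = -731.92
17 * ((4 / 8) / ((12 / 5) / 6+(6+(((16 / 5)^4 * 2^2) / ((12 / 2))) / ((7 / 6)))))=74375 / 580288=0.13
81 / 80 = 1.01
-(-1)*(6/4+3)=9/2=4.50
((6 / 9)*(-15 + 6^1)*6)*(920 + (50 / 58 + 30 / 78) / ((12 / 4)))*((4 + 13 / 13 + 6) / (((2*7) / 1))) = -68705340 / 2639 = -26034.61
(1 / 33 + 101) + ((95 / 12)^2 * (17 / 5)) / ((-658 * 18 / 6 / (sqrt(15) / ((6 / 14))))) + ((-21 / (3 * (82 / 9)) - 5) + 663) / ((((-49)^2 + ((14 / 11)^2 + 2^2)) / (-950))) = -20804025427 / 131331651 - 30685 * sqrt(15) / 121824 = -159.38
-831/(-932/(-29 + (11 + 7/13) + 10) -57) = -80607/6587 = -12.24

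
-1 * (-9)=9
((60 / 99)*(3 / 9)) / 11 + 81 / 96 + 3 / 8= 43111 / 34848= 1.24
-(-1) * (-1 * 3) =-3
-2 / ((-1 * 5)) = 2 / 5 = 0.40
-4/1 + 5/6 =-19/6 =-3.17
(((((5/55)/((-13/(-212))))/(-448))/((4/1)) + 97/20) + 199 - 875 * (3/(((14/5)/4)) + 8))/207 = -3378143033/66306240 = -50.95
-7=-7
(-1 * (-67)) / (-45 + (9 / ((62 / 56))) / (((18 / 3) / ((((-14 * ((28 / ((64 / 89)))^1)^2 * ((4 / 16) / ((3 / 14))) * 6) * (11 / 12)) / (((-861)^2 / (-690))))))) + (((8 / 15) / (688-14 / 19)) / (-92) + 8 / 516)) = 43286094065466240 / 81900116528776999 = 0.53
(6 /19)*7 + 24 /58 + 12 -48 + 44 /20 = -85889 /2755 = -31.18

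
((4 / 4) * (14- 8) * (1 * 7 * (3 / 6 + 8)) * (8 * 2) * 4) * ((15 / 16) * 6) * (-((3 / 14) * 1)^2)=-41310 / 7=-5901.43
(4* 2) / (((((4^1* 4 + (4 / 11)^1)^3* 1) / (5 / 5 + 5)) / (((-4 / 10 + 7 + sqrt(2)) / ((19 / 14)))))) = 9317* sqrt(2) / 1154250 + 102487 / 1923750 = 0.06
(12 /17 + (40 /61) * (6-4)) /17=2092 /17629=0.12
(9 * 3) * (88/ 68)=594/ 17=34.94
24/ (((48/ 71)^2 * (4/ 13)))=65533/ 384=170.66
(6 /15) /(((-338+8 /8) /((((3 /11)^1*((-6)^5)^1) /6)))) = 0.42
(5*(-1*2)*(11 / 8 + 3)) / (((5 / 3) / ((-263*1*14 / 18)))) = 64435 / 12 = 5369.58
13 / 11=1.18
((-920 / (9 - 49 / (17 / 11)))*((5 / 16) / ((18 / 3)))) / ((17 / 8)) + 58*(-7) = -234499 / 579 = -405.01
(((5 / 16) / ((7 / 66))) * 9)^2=2205225 / 3136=703.20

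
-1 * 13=-13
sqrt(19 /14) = sqrt(266) /14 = 1.16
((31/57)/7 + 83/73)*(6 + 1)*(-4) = -141520/4161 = -34.01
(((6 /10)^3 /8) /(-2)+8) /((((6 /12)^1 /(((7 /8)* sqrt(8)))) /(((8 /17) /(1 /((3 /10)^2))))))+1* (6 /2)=1006299* sqrt(2) /850000+3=4.67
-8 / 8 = -1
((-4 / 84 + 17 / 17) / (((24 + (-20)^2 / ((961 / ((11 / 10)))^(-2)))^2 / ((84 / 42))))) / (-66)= -6655 / 21492857522713612663152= -0.00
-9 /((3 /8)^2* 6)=-32 /3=-10.67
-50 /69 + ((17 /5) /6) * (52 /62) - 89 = -318174 /3565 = -89.25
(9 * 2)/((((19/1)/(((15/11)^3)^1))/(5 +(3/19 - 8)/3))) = 2754000/480491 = 5.73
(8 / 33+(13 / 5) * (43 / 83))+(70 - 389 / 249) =319674 / 4565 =70.03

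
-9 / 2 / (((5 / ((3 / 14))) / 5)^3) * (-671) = 29.71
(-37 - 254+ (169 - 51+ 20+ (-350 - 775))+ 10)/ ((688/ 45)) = -14265/ 172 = -82.94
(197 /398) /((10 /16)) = 788 /995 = 0.79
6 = 6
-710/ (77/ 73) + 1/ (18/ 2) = -466393/ 693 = -673.01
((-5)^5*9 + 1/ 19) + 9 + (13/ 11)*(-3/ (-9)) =-17628452/ 627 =-28115.55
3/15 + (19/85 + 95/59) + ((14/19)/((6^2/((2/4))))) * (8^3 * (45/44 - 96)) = -1558445707/3144405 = -495.62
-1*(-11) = 11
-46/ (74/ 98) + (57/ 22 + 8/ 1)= -40967/ 814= -50.33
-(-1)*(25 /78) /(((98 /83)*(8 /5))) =0.17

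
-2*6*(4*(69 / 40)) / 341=-414 / 1705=-0.24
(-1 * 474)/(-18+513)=-158/165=-0.96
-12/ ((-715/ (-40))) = -96/ 143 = -0.67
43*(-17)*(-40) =29240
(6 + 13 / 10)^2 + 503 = 55629 / 100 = 556.29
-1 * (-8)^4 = -4096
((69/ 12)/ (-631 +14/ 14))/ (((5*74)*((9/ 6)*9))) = -23/ 12587400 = -0.00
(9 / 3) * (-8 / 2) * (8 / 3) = -32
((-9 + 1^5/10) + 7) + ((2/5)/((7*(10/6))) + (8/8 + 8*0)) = -303/350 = -0.87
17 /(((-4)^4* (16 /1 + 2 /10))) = 85 /20736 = 0.00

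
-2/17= -0.12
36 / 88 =9 / 22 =0.41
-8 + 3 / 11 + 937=10222 / 11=929.27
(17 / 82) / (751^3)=0.00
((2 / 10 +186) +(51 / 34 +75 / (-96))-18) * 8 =27027 / 20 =1351.35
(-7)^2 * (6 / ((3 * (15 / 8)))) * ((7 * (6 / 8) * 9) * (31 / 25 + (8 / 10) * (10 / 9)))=657188 / 125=5257.50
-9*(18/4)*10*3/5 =-243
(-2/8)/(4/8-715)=0.00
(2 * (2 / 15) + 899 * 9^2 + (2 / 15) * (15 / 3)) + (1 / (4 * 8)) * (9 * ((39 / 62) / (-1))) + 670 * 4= 2246872751 / 29760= 75499.76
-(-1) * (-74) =-74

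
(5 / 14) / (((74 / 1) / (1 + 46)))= 235 / 1036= 0.23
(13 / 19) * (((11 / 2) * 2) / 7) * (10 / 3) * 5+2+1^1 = 8347 / 399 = 20.92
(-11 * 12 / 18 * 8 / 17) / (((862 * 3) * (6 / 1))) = -44 / 197829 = -0.00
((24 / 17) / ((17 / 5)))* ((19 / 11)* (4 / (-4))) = -2280 / 3179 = -0.72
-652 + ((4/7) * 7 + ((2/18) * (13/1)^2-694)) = -11909/9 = -1323.22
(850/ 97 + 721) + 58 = 76413/ 97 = 787.76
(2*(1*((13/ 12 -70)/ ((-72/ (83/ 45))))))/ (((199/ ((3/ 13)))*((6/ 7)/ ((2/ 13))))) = 480487/ 653786640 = 0.00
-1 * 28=-28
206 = 206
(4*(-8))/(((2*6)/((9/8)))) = -3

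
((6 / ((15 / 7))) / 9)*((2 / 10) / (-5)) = -14 / 1125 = -0.01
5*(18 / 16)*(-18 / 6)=-135 / 8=-16.88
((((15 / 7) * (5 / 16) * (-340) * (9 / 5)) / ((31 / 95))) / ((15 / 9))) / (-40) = 18.84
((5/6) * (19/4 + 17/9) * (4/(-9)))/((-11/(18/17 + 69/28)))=0.79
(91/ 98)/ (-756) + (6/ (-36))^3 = -31/ 5292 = -0.01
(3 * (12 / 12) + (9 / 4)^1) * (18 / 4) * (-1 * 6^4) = -30618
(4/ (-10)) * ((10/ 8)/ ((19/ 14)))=-7/ 19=-0.37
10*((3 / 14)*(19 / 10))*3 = 171 / 14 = 12.21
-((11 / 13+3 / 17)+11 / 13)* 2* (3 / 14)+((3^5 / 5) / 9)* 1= 4.60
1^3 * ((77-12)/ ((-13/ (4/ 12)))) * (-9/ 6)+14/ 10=39/ 10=3.90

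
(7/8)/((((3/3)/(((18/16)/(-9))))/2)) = -0.22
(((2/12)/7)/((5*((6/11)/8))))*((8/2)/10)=44/1575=0.03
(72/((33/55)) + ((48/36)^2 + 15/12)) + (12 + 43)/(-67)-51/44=802910/6633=121.05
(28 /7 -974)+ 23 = -947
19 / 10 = 1.90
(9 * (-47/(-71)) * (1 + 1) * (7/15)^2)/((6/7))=16121/5325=3.03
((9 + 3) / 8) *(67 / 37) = 201 / 74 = 2.72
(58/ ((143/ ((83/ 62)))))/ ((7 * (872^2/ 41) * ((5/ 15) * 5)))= 296061/ 117977379520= 0.00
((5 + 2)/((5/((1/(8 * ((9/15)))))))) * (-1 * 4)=-7/6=-1.17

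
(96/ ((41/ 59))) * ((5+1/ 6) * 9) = 263376/ 41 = 6423.80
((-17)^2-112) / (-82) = -177 / 82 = -2.16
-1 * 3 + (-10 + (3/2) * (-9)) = -53/2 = -26.50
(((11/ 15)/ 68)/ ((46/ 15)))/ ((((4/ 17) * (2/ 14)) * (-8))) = -77/ 5888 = -0.01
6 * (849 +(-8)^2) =5478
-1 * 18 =-18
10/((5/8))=16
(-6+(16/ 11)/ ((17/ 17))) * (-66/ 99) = 100/ 33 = 3.03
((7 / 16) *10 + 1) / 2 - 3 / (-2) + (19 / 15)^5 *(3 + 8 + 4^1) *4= 161862211 / 810000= 199.83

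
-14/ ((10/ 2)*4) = -7/ 10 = -0.70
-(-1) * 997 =997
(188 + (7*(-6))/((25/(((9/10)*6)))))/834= 11183/52125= 0.21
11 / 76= 0.14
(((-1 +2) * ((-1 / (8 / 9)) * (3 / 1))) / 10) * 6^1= -81 / 40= -2.02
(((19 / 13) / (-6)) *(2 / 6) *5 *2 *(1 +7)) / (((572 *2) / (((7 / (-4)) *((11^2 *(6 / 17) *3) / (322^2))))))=1045 / 85109752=0.00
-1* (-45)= 45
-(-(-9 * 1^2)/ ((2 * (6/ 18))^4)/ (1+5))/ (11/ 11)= -243/ 32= -7.59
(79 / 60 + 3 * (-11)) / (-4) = 1901 / 240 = 7.92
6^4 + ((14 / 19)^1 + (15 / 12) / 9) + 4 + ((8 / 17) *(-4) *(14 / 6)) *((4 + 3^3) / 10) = 74841299 / 58140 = 1287.26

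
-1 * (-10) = 10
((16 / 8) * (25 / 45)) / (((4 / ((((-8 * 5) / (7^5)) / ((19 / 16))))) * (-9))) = 1600 / 25865973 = 0.00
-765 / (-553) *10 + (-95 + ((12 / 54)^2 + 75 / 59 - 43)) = -324655273 / 2642787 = -122.85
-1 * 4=-4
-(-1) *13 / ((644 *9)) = 13 / 5796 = 0.00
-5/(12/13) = -65/12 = -5.42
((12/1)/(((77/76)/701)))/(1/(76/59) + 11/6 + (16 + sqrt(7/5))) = 3092364930240/6903154489 -33233995008*sqrt(35)/6903154489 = 419.48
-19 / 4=-4.75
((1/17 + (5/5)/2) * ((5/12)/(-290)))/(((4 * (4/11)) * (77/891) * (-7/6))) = 0.01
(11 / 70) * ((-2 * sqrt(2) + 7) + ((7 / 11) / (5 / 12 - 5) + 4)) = 6571 / 3850 - 11 * sqrt(2) / 35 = 1.26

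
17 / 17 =1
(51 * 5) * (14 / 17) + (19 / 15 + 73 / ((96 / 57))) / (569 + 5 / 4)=57502613 / 273720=210.08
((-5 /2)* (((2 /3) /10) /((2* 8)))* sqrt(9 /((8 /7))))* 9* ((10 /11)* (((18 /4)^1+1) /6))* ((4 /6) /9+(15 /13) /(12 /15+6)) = -14545* sqrt(14) /1018368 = -0.05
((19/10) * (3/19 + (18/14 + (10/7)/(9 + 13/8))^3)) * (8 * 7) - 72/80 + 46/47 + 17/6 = 55069607333/169719585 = 324.47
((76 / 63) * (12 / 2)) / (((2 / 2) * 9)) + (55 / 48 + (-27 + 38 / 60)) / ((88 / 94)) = -17387893 / 665280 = -26.14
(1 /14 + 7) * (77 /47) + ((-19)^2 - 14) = 33707 /94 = 358.59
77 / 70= 11 / 10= 1.10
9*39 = 351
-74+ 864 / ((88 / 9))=158 / 11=14.36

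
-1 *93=-93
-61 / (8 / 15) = -114.38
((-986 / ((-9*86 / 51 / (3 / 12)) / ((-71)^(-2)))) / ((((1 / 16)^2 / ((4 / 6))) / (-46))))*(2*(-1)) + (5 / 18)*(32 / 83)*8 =51.45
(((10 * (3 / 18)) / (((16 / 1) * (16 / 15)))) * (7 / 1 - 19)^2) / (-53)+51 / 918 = -1601 / 7632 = -0.21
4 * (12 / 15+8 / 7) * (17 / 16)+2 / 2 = 324 / 35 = 9.26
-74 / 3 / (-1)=74 / 3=24.67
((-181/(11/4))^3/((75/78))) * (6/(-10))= 29601267072/166375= 177918.96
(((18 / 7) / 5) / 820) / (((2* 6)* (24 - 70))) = -3 / 2640400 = -0.00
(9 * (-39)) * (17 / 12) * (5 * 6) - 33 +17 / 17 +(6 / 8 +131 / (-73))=-14950.54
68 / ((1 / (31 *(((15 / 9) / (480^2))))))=527 / 34560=0.02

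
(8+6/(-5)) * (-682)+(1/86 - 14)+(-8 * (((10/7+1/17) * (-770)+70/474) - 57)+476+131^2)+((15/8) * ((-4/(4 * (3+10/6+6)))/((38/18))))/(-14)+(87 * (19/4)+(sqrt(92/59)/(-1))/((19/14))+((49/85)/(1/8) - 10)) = 1357320652420951/58987138560 - 28 * sqrt(1357)/1121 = 23009.53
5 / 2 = 2.50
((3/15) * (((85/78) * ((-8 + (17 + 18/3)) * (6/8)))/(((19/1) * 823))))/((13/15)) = 3825/21141224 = 0.00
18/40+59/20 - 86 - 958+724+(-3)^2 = -307.60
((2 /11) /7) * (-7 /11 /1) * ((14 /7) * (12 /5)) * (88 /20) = -0.35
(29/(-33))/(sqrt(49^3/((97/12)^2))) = -2813/135828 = -0.02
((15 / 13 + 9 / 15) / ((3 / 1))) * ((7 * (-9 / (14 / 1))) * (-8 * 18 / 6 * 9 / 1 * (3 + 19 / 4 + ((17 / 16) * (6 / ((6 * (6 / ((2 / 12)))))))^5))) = 9336147874128899 / 2119969013760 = 4403.91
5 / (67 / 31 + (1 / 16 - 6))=-2480 / 1873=-1.32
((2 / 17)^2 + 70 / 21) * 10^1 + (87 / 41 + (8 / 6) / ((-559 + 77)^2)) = 73486939018 / 2064605307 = 35.59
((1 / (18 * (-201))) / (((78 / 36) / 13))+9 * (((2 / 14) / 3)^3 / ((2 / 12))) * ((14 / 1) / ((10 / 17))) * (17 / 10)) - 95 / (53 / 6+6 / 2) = -408758768 / 52445925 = -7.79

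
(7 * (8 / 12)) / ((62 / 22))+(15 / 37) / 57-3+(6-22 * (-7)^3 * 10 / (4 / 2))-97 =2460712771 / 65379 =37637.66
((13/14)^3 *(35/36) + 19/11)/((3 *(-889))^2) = 388963/1104147985248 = 0.00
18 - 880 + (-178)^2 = 30822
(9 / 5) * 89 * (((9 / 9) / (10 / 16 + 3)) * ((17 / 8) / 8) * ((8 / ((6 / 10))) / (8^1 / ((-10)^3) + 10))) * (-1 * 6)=-3404250 / 36221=-93.99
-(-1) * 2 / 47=2 / 47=0.04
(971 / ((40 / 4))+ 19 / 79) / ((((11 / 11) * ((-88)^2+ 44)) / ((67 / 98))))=0.01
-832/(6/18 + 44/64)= -39936/49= -815.02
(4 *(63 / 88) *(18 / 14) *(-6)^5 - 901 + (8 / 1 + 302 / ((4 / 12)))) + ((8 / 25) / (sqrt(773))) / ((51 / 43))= -28616.81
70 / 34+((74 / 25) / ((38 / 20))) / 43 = 145491 / 69445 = 2.10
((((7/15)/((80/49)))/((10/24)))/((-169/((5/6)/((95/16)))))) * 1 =-686/1204125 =-0.00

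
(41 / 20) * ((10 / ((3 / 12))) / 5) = 82 / 5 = 16.40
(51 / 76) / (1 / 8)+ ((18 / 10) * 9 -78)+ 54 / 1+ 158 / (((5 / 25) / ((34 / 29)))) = 2545001 / 2755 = 923.78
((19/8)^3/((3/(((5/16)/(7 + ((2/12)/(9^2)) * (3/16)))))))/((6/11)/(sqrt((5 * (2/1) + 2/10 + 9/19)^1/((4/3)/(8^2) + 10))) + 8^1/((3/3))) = 5110677/204207268 - 35739 * sqrt(91390)/6534632576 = 0.02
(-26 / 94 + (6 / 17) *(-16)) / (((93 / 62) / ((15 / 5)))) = -9466 / 799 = -11.85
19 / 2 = 9.50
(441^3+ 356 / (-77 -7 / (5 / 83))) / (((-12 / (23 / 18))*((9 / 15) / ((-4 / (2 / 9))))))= 207125177765 / 756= 273975102.86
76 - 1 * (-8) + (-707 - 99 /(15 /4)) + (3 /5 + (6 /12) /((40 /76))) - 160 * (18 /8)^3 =-49407 /20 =-2470.35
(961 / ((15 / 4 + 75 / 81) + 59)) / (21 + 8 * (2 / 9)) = 934092 / 1409785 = 0.66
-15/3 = -5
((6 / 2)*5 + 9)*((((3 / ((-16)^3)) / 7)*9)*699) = -56619 / 3584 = -15.80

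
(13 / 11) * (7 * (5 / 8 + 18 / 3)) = 4823 / 88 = 54.81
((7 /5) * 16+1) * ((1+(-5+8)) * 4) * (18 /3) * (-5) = -11232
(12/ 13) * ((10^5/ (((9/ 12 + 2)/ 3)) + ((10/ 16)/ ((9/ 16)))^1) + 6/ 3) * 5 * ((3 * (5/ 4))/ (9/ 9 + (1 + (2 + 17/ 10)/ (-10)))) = 27000770000/ 23309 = 1158383.89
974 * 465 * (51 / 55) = 4619682 / 11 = 419971.09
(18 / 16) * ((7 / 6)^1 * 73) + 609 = 704.81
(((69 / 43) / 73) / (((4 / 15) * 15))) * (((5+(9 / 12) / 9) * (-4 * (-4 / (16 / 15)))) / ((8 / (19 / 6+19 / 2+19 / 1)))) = 666425 / 401792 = 1.66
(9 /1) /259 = 9 /259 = 0.03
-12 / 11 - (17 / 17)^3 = -23 / 11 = -2.09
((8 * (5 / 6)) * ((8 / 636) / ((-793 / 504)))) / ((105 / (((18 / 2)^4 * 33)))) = -4618944 / 42029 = -109.90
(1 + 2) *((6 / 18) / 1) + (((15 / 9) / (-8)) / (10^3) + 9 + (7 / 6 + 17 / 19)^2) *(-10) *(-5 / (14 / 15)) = 344857769 / 485184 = 710.78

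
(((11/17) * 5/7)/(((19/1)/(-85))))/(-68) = 275/9044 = 0.03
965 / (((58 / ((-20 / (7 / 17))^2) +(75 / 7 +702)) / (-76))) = -29673364000 / 288374147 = -102.90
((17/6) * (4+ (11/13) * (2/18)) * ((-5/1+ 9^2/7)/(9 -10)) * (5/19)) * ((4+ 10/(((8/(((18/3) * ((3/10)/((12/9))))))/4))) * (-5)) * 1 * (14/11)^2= 1409349725/806949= 1746.52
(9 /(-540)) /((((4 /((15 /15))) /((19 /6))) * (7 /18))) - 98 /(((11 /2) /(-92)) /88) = 80783341 /560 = 144255.97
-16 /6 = -8 /3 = -2.67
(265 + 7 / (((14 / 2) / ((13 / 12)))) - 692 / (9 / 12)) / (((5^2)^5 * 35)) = -7879 / 4101562500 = -0.00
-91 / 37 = -2.46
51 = 51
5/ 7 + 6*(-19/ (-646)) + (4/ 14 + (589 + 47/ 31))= 311822/ 527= 591.69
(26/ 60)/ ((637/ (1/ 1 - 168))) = -167/ 1470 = -0.11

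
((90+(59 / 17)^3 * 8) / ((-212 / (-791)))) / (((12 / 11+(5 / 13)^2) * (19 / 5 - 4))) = -3328511615 / 520778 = -6391.42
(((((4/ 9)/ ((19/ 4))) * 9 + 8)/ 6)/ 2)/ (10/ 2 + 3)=7/ 76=0.09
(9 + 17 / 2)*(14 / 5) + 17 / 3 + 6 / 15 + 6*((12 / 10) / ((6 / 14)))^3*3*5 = 152306 / 75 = 2030.75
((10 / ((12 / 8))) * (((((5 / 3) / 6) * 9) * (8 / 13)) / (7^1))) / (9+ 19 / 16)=6400 / 44499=0.14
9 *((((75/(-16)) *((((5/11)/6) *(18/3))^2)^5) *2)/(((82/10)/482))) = -7943115234375/4253737634564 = -1.87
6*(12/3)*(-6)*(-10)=1440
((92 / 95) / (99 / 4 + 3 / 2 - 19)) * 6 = 2208 / 2755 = 0.80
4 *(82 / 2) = 164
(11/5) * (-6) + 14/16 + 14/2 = -5.32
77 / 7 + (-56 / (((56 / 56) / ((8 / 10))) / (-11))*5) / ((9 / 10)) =24739 / 9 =2748.78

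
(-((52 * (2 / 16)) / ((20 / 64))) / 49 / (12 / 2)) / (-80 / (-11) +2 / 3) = -286 / 32095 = -0.01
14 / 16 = 7 / 8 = 0.88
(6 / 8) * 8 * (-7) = -42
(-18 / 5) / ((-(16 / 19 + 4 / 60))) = 1026 / 259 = 3.96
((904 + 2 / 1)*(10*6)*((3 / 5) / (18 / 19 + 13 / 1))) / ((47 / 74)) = 45858096 / 12455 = 3681.90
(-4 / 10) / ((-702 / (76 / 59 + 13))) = 281 / 34515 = 0.01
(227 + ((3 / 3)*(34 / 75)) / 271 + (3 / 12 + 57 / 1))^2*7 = 3738395020744447 / 6609690000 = 565593.09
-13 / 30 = -0.43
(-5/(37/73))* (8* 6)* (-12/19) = 210240/703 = 299.06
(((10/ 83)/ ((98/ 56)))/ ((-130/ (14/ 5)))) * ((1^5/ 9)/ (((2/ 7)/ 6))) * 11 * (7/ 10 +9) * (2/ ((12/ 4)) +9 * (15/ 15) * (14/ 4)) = -2883034/ 242775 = -11.88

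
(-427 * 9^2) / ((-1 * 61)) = 567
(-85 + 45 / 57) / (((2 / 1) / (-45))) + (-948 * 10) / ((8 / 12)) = -234180 / 19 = -12325.26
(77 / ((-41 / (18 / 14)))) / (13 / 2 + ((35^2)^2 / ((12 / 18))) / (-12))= 264 / 20507831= 0.00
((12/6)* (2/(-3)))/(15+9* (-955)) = 1/6435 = 0.00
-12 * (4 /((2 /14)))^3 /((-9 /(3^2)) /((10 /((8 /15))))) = 4939200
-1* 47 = -47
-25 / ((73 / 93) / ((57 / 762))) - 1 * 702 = -13060659 / 18542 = -704.38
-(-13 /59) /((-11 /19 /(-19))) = 7.23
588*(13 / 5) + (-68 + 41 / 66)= 482269 / 330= 1461.42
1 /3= 0.33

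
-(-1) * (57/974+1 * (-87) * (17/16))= -719817/7792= -92.38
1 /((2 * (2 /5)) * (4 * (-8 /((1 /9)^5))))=-5 /7558272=-0.00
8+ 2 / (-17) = 134 / 17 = 7.88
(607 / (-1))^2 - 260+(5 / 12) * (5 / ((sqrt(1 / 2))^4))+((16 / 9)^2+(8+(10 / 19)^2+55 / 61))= 656775961003 / 1783701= 368209.67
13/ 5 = 2.60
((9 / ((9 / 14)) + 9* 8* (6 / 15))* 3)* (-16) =-10272 / 5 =-2054.40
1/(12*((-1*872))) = -1/10464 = -0.00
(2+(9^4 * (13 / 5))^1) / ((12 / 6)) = 85303 / 10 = 8530.30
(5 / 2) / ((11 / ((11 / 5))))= 1 / 2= 0.50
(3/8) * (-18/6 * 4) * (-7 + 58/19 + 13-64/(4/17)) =22482/19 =1183.26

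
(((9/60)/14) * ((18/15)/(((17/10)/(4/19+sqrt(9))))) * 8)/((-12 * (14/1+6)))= -183/226100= -0.00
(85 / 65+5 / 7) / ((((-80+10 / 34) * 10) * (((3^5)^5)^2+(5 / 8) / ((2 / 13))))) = -25024 / 7081632909787510676665284309725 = -0.00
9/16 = 0.56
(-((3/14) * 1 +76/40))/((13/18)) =-1332/455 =-2.93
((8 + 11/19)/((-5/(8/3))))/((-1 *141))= 1304/40185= 0.03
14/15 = 0.93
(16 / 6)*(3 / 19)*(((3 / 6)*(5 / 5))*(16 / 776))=8 / 1843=0.00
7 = 7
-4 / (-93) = 4 / 93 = 0.04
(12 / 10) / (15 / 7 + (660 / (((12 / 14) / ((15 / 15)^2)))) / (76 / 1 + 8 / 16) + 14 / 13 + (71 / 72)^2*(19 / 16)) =769886208 / 9264222085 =0.08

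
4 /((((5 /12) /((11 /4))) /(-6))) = -792 /5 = -158.40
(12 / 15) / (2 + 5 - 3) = 1 / 5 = 0.20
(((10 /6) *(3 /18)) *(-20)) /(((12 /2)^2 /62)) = -775 /81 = -9.57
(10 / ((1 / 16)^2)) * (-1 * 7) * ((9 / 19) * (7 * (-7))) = 7902720 / 19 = 415932.63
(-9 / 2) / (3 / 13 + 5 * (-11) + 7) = 13 / 138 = 0.09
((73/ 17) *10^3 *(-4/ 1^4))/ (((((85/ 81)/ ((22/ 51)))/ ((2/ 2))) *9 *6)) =-642400/ 4913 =-130.76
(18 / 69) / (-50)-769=-442178 / 575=-769.01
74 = 74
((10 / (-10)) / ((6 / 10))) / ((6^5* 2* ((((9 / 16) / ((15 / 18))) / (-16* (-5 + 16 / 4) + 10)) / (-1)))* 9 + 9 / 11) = 3575 / 7792713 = 0.00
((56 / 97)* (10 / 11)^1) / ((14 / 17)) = 680 / 1067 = 0.64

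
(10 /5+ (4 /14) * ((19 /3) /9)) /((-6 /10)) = -2080 /567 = -3.67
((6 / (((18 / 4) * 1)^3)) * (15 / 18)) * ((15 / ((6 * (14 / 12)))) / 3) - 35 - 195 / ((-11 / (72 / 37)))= -964715 / 2076921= -0.46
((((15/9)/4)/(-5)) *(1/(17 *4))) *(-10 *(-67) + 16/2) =-113/136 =-0.83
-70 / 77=-10 / 11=-0.91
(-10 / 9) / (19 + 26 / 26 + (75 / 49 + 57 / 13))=-3185 / 74286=-0.04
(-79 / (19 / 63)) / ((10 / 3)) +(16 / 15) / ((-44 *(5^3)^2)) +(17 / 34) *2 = -7600828277 / 97968750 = -77.58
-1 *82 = -82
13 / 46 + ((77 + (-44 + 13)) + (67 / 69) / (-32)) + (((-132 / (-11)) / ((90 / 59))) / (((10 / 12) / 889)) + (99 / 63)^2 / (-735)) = 372795403959 / 44178400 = 8438.41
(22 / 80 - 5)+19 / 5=-37 / 40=-0.92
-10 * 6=-60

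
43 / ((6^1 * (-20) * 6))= -43 / 720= -0.06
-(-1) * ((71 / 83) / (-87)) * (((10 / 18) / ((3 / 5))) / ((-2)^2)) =-1775 / 779868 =-0.00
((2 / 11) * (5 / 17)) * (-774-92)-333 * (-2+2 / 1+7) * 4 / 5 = -1786888 / 935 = -1911.11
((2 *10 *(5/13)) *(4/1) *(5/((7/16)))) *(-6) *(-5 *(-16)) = -15360000/91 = -168791.21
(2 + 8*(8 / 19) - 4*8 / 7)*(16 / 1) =1696 / 133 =12.75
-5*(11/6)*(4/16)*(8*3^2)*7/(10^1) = -231/2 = -115.50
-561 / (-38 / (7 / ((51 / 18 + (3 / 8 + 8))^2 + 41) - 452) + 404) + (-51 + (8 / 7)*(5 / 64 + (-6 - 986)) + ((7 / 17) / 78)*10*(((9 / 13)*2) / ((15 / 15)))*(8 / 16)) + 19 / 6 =-1031420227399349 / 872008294248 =-1182.81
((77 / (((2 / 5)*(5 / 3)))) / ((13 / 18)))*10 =20790 / 13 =1599.23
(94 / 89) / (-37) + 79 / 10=259207 / 32930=7.87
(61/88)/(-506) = -61/44528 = -0.00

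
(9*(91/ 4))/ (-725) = -819/ 2900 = -0.28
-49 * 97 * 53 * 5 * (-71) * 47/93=45194641.56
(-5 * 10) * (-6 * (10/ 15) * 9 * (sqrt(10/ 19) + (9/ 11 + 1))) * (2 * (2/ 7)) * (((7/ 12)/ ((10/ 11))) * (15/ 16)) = 2475 * sqrt(190)/ 76 + 1125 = 1573.89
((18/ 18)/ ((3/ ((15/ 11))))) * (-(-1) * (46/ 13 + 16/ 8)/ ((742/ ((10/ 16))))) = 225/ 106106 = 0.00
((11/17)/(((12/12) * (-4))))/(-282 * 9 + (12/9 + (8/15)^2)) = 2475/38806648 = 0.00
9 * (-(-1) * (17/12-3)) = -57/4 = -14.25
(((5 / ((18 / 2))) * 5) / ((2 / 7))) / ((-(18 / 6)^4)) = -0.12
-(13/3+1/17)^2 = -50176/2601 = -19.29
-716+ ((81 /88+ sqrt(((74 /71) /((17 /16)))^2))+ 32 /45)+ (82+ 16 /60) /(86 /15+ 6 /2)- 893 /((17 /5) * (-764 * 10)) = -42092877136649 /59796687060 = -703.93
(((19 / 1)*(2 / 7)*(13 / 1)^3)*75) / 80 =626145 / 56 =11181.16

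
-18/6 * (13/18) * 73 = -949/6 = -158.17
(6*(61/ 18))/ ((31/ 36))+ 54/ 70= 26457/ 1085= 24.38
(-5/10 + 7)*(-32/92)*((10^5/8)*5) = -3250000/23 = -141304.35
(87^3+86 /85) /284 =2318.68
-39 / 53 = -0.74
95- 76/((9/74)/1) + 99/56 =-266173/504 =-528.12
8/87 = 0.09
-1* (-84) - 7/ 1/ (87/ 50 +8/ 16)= 647/ 8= 80.88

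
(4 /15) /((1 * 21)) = 4 /315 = 0.01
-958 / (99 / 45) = -4790 / 11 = -435.45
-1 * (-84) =84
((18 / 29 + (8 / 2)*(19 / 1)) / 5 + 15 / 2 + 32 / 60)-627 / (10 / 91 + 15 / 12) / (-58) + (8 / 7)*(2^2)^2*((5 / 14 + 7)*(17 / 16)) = 2476031 / 14210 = 174.25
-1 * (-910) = 910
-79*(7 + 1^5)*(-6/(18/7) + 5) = -5056/3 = -1685.33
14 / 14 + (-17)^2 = 290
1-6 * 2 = -11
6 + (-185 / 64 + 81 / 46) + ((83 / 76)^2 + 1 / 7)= 6.21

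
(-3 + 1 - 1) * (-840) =2520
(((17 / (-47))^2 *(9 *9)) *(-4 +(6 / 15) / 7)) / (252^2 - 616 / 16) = -6460884 / 9813670265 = -0.00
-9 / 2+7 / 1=5 / 2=2.50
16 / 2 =8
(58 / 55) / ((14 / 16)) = 464 / 385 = 1.21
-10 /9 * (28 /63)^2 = -160 /729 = -0.22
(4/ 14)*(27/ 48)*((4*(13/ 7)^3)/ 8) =19773/ 38416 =0.51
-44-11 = -55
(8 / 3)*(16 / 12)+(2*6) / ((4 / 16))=464 / 9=51.56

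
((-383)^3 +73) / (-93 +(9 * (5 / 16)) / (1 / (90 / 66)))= 9887999264 / 15693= 630089.80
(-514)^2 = 264196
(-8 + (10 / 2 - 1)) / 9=-4 / 9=-0.44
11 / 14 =0.79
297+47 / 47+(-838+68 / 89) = -47992 / 89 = -539.24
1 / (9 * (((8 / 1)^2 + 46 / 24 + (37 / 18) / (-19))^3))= 35557056 / 91203997817197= 0.00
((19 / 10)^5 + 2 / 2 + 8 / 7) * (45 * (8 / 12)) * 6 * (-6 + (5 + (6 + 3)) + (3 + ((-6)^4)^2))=284687096809599 / 35000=8133917051.70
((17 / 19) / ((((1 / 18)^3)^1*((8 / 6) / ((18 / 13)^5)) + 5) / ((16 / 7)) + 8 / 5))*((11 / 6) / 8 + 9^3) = 8196798200886720 / 47581681686869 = 172.27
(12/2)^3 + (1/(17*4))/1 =14689/68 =216.01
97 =97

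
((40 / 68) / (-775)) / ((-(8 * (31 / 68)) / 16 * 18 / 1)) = 0.00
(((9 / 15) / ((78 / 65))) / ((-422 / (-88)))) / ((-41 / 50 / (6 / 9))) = -2200 / 25953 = -0.08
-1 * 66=-66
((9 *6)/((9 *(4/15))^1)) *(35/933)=525/622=0.84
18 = 18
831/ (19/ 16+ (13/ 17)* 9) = 226032/ 2195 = 102.98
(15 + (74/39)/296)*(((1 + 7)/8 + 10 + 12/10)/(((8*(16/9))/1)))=428403/33280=12.87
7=7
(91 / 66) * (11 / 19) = 91 / 114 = 0.80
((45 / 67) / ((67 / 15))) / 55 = 135 / 49379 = 0.00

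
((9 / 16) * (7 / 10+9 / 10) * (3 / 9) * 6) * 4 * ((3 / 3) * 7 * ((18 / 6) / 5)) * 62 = 46872 / 25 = 1874.88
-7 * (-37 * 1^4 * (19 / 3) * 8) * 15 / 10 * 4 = 78736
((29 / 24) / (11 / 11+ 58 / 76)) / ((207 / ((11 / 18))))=6061 / 2995704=0.00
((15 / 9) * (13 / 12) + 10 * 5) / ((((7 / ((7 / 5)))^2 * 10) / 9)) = 373 / 200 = 1.86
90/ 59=1.53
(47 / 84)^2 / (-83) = -2209 / 585648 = -0.00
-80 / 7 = -11.43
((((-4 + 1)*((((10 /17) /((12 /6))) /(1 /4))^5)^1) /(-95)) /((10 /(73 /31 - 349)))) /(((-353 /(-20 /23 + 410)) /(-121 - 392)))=-524205354240000 /357362388473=-1466.87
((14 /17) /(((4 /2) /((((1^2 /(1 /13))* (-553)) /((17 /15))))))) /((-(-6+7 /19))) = -14342055 /30923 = -463.80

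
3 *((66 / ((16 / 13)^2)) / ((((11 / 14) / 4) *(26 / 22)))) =563.06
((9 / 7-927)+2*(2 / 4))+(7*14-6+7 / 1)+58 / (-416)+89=-1072859 / 1456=-736.85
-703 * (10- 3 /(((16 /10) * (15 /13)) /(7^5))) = 153542933 /8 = 19192866.62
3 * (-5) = -15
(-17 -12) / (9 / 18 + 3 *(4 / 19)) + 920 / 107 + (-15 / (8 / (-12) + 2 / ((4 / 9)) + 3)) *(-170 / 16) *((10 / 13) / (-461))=-38593186929 / 2261051026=-17.07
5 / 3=1.67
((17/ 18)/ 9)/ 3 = 17/ 486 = 0.03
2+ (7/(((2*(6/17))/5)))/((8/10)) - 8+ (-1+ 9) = 3071/48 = 63.98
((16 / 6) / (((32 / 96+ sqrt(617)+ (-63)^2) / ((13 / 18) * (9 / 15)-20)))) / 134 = -13979992 / 142503885555+ 1174 * sqrt(617) / 47501295185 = -0.00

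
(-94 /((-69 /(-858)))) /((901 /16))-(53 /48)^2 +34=12.02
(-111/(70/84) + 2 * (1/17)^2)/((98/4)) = -384928/70805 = -5.44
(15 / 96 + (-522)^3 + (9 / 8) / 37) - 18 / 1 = -142236665.81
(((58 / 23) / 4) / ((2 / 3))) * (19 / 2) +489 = 91629 / 184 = 497.98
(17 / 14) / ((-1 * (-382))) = 17 / 5348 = 0.00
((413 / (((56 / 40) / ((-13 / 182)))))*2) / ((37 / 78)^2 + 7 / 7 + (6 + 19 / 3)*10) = -0.34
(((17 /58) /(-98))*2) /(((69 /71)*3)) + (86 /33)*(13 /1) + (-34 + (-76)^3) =-438976.12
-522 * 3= -1566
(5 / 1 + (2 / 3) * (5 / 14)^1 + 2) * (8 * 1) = 1216 / 21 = 57.90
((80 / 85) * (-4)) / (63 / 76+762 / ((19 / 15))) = -4864 / 778311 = -0.01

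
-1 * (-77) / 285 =77 / 285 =0.27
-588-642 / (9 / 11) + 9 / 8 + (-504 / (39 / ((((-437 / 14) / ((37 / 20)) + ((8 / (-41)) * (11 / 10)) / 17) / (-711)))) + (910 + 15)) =-1420190375399 / 3178236360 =-446.85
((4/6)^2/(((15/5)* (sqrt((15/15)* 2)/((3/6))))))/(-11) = -sqrt(2)/297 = -0.00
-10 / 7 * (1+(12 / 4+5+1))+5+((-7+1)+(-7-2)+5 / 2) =-305 / 14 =-21.79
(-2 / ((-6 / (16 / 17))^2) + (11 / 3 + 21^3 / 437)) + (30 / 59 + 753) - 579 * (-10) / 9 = 95338198885 / 67061583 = 1421.65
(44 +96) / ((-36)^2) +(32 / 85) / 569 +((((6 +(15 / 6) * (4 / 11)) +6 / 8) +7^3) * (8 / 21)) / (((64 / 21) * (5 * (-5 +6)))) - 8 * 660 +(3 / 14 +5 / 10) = -5270.41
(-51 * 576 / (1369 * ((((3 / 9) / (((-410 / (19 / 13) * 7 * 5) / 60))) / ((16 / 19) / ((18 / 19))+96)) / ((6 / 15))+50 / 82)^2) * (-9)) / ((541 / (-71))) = -68.18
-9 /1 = -9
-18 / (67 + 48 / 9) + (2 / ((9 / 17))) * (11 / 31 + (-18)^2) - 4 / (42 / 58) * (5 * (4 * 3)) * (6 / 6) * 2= 1098044 / 1953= 562.23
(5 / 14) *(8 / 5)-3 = -17 / 7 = -2.43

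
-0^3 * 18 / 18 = 0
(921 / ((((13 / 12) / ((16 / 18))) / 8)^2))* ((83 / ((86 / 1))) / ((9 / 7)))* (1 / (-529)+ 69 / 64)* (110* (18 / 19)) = 732065199810560 / 219121851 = 3340904.60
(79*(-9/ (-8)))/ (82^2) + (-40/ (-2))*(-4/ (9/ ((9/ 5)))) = -859961/ 53792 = -15.99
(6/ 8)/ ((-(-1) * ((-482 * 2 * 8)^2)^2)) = 3/ 14149075855212544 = 0.00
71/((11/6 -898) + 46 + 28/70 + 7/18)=-3195/38222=-0.08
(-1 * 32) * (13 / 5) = -416 / 5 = -83.20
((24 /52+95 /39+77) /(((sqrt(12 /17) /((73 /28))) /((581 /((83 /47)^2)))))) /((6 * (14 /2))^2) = 125619203 * sqrt(51) /34260408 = 26.18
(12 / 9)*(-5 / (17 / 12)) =-80 / 17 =-4.71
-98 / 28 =-7 / 2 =-3.50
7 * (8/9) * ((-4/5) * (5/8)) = -28/9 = -3.11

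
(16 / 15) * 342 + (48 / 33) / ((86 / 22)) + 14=81522 / 215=379.17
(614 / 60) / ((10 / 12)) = 307 / 25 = 12.28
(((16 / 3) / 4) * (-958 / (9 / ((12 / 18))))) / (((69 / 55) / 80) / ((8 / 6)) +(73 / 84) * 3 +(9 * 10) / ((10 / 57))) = -944204800 / 5145464169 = -0.18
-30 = -30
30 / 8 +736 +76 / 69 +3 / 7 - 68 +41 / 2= 1340383 / 1932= 693.78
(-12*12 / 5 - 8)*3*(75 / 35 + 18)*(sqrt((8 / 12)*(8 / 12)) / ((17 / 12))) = -622656 / 595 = -1046.48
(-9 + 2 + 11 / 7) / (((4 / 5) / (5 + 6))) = -74.64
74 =74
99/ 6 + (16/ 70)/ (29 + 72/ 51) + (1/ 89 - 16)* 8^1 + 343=745954393/ 3220910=231.60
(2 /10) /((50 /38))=19 /125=0.15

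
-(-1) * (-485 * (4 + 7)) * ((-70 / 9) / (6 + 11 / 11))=53350 / 9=5927.78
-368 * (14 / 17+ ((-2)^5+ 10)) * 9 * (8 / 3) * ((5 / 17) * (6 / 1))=95385600 / 289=330053.98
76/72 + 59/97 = 2905/1746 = 1.66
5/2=2.50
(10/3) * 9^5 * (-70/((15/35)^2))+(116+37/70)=-5250978843/70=-75013983.47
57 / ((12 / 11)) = 209 / 4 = 52.25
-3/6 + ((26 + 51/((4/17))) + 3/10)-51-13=3571/20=178.55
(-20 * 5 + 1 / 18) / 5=-1799 / 90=-19.99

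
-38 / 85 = -0.45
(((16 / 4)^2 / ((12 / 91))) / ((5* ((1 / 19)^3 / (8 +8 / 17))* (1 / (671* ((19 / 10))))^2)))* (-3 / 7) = -2086982894616048 / 2125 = -982109597466.38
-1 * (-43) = 43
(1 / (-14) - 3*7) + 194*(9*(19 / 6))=77111 / 14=5507.93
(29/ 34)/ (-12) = -29/ 408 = -0.07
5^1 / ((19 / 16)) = 80 / 19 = 4.21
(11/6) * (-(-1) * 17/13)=187/78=2.40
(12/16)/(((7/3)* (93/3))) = 9/868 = 0.01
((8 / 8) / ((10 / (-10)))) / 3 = -1 / 3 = -0.33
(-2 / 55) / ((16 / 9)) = -9 / 440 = -0.02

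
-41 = -41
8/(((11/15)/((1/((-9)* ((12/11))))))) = -10/9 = -1.11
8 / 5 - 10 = -42 / 5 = -8.40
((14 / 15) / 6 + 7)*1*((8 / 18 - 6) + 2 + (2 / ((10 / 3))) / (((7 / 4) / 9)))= -6808 / 2025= -3.36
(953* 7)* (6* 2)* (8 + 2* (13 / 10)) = 4242756 / 5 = 848551.20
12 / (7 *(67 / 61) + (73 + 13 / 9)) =6588 / 45091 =0.15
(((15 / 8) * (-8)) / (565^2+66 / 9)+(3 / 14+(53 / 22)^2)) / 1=19526331673 / 3244677436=6.02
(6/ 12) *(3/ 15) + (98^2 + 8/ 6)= 288163/ 30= 9605.43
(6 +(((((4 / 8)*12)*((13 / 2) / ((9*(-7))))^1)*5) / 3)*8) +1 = -79 / 63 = -1.25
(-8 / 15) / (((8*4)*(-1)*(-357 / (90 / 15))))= -1 / 3570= -0.00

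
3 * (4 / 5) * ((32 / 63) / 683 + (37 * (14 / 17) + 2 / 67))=5979455632 / 81683385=73.20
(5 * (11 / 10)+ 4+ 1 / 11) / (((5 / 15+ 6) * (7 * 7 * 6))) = 211 / 40964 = 0.01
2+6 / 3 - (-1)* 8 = 12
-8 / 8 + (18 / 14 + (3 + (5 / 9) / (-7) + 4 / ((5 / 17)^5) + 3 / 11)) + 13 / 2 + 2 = 7923571583 / 4331250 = 1829.40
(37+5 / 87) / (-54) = -1612 / 2349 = -0.69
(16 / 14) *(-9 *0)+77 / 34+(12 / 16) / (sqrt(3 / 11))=sqrt(33) / 4+77 / 34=3.70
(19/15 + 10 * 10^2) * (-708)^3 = -1776722227776/5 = -355344445555.20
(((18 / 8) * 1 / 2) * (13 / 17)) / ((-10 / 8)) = -117 / 170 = -0.69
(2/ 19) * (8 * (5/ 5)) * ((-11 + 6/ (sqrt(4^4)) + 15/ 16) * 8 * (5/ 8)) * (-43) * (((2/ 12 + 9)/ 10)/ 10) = 73315/ 456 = 160.78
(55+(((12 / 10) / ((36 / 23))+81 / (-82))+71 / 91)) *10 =6218728 / 11193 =555.59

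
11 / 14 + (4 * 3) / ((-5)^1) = -113 / 70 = -1.61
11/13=0.85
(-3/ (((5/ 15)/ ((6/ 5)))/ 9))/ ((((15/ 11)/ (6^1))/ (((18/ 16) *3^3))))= -649539/ 50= -12990.78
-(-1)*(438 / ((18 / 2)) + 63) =335 / 3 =111.67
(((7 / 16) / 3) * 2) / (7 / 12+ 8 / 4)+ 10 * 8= 4967 / 62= 80.11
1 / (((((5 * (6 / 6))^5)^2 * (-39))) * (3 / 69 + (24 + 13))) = -23 / 324492187500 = -0.00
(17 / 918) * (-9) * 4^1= -2 / 3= -0.67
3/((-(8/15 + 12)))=-45/188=-0.24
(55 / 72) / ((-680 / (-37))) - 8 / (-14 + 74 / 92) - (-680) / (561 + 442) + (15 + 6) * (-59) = -434028700589 / 350680896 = -1237.67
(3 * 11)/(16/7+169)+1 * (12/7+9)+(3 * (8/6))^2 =26.91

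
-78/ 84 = -0.93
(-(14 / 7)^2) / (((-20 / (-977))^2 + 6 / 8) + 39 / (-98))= -748350736 / 65940901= -11.35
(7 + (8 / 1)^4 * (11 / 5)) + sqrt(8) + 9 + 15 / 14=2 * sqrt(2) + 631979 / 70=9031.10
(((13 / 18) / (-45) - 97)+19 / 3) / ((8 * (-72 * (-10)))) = -73453 / 4665600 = -0.02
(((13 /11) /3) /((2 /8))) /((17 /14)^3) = 142688 /162129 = 0.88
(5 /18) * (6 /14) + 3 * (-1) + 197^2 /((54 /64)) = 17385343 /378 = 45992.97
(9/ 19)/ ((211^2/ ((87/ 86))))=783/ 72747314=0.00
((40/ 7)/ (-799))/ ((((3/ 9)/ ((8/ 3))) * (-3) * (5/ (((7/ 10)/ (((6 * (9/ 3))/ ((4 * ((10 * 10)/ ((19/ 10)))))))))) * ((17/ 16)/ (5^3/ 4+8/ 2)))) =51200/ 49419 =1.04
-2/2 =-1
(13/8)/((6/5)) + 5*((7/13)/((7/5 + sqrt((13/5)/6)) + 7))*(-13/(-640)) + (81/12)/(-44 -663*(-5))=4501448347/3303134304 -35*sqrt(390)/1346432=1.36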